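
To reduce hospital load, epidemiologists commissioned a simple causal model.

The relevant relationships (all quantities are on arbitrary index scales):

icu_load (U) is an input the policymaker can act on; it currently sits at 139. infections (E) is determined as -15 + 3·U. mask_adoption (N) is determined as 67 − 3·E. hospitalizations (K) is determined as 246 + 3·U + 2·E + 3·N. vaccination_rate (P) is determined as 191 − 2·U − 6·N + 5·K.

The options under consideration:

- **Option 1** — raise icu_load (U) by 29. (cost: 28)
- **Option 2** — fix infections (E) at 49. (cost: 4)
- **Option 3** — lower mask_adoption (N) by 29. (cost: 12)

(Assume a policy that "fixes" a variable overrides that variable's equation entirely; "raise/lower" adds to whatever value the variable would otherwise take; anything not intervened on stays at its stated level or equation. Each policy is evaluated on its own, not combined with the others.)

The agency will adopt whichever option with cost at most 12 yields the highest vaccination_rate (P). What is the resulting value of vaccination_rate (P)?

2998

Option 2 (E := 49):
  U = 139
  E = 49
  N = 67 − 3·49 = -80
  K = 246 + 3·139 + 2·49 + 3·(-80) = 521
  P = 191 − 2·139 − 6·(-80) + 5·521 = 2998
Option 3 (N − 29):
  U = 139
  E = -15 + 3·139 = 402
  N = 67 − 3·402 (−29 from intervention) = -1168
  K = 246 + 3·139 + 2·402 + 3·(-1168) = -2037
  P = 191 − 2·139 − 6·(-1168) + 5·(-2037) = -3264
Comparing — Option 2: P=2998, Option 3: P=-3264. Highest is 2998 (Option 2).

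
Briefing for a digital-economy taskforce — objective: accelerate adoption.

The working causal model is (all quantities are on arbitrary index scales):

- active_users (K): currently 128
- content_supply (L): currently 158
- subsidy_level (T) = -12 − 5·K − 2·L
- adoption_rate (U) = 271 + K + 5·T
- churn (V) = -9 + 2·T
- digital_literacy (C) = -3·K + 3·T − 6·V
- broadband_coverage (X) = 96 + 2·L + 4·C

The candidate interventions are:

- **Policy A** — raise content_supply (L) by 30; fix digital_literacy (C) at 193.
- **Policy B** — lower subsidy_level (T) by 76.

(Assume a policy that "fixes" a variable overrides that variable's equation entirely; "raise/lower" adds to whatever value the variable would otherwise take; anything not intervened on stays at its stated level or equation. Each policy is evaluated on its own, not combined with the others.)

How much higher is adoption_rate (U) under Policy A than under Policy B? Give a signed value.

80

Policy A (L + 30, C := 193):
  K = 128
  L = 158 + 30 = 188
  T = -12 − 5·128 − 2·188 = -1028
  U = 271 + 128 + 5·(-1028) = -4741
Policy B (T − 76):
  K = 128
  L = 158
  T = -12 − 5·128 − 2·158 (−76 from intervention) = -1044
  U = 271 + 128 + 5·(-1044) = -4821
U: -4741 − (-4821) = 80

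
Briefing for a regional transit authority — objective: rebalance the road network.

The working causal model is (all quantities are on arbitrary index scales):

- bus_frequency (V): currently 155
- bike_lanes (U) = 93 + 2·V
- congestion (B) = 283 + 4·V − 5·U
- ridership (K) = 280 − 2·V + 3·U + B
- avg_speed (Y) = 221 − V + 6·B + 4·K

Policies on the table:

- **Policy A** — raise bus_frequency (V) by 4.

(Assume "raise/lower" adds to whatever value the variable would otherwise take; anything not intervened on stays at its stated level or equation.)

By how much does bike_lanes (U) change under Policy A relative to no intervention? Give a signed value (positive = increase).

8

Baseline:
  V = 155
  U = 93 + 2·155 = 403
Policy A (V + 4):
  V = 155 + 4 = 159
  U = 93 + 2·159 = 411
Change in U: 411 − 403 = 8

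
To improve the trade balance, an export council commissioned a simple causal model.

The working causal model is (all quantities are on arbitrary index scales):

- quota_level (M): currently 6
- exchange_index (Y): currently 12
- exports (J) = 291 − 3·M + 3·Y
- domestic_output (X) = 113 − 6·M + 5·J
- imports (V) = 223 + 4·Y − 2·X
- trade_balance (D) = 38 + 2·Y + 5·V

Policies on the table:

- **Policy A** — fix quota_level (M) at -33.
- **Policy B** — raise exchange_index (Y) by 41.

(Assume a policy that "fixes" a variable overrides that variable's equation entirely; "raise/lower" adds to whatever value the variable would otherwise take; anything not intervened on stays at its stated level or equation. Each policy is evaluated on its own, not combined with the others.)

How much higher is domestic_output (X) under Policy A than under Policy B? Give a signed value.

204

Policy A (M := -33):
  M = -33
  Y = 12
  J = 291 − 3·(-33) + 3·12 = 426
  X = 113 − 6·(-33) + 5·426 = 2441
Policy B (Y + 41):
  M = 6
  Y = 12 + 41 = 53
  J = 291 − 3·6 + 3·53 = 432
  X = 113 − 6·6 + 5·432 = 2237
X: 2441 − 2237 = 204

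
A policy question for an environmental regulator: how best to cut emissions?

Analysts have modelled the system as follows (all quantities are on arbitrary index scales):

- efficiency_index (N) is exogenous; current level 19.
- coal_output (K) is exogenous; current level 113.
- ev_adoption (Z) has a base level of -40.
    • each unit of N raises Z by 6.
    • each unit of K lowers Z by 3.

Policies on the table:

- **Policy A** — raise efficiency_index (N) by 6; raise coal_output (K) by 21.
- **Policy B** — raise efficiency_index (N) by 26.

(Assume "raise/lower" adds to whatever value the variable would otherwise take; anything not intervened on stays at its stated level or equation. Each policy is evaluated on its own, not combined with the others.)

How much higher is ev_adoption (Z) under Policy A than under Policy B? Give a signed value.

-183

Policy A (N + 6, K + 21):
  N = 19 + 6 = 25
  K = 113 + 21 = 134
  Z = -40 + 6·25 − 3·134 = -292
Policy B (N + 26):
  N = 19 + 26 = 45
  K = 113
  Z = -40 + 6·45 − 3·113 = -109
Z: -292 − (-109) = -183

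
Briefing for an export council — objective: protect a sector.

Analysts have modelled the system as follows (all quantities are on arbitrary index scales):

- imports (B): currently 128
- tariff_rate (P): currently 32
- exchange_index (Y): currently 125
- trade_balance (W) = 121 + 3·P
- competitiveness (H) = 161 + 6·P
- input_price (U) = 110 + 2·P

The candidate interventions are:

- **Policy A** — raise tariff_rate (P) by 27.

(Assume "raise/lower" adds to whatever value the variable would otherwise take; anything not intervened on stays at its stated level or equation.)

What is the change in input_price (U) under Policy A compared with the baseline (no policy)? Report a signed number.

Baseline:
  P = 32
  U = 110 + 2·32 = 174
Policy A (P + 27):
  P = 32 + 27 = 59
  U = 110 + 2·59 = 228
Change in U: 228 − 174 = 54

54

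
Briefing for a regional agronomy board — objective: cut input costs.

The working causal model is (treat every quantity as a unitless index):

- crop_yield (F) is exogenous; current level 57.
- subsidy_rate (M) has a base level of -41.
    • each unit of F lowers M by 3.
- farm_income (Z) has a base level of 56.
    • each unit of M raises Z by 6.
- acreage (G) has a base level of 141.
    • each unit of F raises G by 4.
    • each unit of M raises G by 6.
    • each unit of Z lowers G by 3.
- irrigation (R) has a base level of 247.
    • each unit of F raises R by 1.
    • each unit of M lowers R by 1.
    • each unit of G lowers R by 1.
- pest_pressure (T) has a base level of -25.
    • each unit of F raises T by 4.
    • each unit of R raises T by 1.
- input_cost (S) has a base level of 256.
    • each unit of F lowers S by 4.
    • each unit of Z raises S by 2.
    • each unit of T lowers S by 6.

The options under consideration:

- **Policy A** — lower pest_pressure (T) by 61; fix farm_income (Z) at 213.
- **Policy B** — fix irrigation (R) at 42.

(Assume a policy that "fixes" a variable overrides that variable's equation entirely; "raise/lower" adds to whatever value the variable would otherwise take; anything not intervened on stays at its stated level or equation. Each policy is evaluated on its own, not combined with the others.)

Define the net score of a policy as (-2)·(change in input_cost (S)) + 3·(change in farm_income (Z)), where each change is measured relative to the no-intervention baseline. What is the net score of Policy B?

27252

Baseline:
  F = 57
  M = -41 − 3·57 = -212
  Z = 56 + 6·(-212) = -1216
  G = 141 + 4·57 + 6·(-212) − 3·(-1216) = 2745
  R = 247 + 57 − (-212) − 2745 = -2229
  T = -25 + 4·57 + (-2229) = -2026
  S = 256 − 4·57 + 2·(-1216) − 6·(-2026) = 9752
Policy B (R := 42):
  F = 57
  M = -41 − 3·57 = -212
  Z = 56 + 6·(-212) = -1216
  G = 141 + 4·57 + 6·(-212) − 3·(-1216) = 2745
  R = 42
  T = -25 + 4·57 + 42 = 245
  S = 256 − 4·57 + 2·(-1216) − 6·245 = -3874
ΔS = -3874 − 9752 = -13626; ΔZ = -1216 − (-1216) = 0
Score = (-2)·(-13626) + 3·0 = 27252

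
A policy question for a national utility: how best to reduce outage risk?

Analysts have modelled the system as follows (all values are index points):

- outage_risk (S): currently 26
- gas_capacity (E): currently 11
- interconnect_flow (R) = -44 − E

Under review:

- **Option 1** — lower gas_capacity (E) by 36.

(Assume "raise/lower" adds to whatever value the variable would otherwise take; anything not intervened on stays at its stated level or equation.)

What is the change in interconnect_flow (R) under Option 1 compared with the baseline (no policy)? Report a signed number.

Baseline:
  E = 11
  R = -44 − 11 = -55
Option 1 (E − 36):
  E = 11 − 36 = -25
  R = -44 − (-25) = -19
Change in R: -19 − (-55) = 36

36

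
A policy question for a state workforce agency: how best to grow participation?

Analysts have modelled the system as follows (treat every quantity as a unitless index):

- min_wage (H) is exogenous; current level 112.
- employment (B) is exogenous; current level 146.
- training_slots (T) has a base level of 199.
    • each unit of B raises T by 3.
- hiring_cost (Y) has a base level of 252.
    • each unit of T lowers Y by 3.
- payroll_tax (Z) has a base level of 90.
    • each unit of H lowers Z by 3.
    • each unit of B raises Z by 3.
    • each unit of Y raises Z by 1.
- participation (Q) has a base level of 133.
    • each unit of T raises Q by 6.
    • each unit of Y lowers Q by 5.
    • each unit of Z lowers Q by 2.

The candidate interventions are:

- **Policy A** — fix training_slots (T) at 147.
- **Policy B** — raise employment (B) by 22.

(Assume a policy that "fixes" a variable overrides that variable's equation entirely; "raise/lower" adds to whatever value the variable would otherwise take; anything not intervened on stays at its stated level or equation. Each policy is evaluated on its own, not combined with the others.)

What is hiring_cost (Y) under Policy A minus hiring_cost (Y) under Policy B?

1668

Policy A (T := 147):
  B = 146
  T = 147
  Y = 252 − 3·147 = -189
Policy B (B + 22):
  B = 146 + 22 = 168
  T = 199 + 3·168 = 703
  Y = 252 − 3·703 = -1857
Y: -189 − (-1857) = 1668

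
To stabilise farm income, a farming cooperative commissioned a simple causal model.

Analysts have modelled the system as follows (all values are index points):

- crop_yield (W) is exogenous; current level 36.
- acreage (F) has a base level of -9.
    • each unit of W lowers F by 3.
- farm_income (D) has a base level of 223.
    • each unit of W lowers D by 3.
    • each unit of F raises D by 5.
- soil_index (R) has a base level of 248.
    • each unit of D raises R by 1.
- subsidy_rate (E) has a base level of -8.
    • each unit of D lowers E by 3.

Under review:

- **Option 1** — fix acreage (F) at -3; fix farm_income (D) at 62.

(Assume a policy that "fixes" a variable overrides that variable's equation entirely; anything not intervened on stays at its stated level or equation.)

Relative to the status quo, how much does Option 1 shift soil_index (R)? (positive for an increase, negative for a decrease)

532

Baseline:
  W = 36
  F = -9 − 3·36 = -117
  D = 223 − 3·36 + 5·(-117) = -470
  R = 248 + (-470) = -222
Option 1 (F := -3, D := 62):
  W = 36
  F = -3
  D = 62
  R = 248 + 62 = 310
Change in R: 310 − (-222) = 532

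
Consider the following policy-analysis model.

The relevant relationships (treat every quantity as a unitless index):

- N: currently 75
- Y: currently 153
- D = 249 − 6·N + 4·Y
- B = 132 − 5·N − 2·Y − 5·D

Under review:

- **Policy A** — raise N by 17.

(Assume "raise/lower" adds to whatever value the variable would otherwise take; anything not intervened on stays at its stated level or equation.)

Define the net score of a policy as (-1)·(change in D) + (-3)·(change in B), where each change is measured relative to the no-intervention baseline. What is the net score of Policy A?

Baseline:
  N = 75
  Y = 153
  D = 249 − 6·75 + 4·153 = 411
  B = 132 − 5·75 − 2·153 − 5·411 = -2604
Policy A (N + 17):
  N = 75 + 17 = 92
  Y = 153
  D = 249 − 6·92 + 4·153 = 309
  B = 132 − 5·92 − 2·153 − 5·309 = -2179
ΔD = 309 − 411 = -102; ΔB = -2179 − (-2604) = 425
Score = (-1)·(-102) + (-3)·425 = -1173

-1173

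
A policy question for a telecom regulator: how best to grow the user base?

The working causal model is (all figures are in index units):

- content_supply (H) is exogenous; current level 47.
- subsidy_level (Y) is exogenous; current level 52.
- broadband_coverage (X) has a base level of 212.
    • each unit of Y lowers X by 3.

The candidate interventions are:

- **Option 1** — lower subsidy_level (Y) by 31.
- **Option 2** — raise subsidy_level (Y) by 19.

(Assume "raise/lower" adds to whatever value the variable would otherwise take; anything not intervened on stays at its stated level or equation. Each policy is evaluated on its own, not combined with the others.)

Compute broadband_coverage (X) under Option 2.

Option 2 (Y + 19):
  Y = 52 + 19 = 71
  X = 212 − 3·71 = -1

-1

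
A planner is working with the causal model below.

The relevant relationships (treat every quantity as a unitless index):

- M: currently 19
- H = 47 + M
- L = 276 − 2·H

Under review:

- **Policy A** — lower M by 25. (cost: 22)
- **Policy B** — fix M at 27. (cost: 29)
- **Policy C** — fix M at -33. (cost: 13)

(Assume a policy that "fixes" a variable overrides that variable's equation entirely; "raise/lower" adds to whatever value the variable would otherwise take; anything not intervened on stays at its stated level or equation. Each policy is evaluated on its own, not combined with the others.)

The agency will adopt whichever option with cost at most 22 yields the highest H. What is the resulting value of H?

41

Policy A (M − 25):
  M = 19 − 25 = -6
  H = 47 + (-6) = 41
Policy C (M := -33):
  M = -33
  H = 47 + (-33) = 14
Comparing — Policy A: H=41, Policy C: H=14. Highest is 41 (Policy A).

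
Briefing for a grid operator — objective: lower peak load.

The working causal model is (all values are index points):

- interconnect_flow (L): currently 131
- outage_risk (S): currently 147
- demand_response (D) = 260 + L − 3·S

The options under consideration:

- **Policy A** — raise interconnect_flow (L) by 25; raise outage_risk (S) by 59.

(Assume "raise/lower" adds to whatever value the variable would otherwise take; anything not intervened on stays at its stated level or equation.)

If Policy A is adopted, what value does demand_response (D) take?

Policy A (L + 25, S + 59):
  L = 131 + 25 = 156
  S = 147 + 59 = 206
  D = 260 + 156 − 3·206 = -202

-202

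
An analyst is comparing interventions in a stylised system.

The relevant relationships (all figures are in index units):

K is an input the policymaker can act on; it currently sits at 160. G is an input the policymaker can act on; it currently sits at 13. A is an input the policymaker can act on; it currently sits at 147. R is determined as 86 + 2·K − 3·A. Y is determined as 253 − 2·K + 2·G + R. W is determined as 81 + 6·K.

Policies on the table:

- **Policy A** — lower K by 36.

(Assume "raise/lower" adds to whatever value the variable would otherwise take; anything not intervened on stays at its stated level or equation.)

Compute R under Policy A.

-107

Policy A (K − 36):
  K = 160 − 36 = 124
  A = 147
  R = 86 + 2·124 − 3·147 = -107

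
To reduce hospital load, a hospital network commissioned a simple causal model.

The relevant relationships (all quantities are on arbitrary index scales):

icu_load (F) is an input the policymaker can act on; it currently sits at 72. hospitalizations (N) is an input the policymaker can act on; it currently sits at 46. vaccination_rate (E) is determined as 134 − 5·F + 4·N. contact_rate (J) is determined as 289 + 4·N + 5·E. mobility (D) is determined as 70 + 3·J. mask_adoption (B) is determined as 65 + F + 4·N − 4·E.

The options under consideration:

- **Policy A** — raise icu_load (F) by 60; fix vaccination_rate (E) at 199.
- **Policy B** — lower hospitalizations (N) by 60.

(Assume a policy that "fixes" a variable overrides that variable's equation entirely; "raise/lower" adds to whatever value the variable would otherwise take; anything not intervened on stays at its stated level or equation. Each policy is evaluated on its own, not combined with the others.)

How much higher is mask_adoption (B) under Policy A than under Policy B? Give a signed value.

-1624

Policy A (F + 60, E := 199):
  F = 72 + 60 = 132
  N = 46
  E = 199
  B = 65 + 132 + 4·46 − 4·199 = -415
Policy B (N − 60):
  F = 72
  N = 46 − 60 = -14
  E = 134 − 5·72 + 4·(-14) = -282
  B = 65 + 72 + 4·(-14) − 4·(-282) = 1209
B: -415 − 1209 = -1624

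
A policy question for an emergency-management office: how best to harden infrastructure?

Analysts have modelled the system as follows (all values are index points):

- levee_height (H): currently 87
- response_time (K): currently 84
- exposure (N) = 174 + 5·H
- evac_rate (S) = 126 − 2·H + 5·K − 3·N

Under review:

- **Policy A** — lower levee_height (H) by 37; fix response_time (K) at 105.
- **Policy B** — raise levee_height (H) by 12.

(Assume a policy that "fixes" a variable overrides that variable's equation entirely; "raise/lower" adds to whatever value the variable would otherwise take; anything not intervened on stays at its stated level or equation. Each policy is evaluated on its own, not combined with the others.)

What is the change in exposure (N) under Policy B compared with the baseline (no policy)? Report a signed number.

60

Baseline:
  H = 87
  N = 174 + 5·87 = 609
Policy B (H + 12):
  H = 87 + 12 = 99
  N = 174 + 5·99 = 669
Change in N: 669 − 609 = 60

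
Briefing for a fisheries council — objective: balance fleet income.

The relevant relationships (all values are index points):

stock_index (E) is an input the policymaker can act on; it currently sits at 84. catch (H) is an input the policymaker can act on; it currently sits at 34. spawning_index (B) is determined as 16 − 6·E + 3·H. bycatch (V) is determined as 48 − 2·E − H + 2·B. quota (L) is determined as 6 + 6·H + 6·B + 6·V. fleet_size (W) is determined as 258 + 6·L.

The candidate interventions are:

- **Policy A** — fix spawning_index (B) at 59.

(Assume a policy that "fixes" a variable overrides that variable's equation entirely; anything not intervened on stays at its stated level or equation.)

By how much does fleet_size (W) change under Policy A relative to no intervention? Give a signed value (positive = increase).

Baseline:
  E = 84
  H = 34
  B = 16 − 6·84 + 3·34 = -386
  V = 48 − 2·84 − 34 + 2·(-386) = -926
  L = 6 + 6·34 + 6·(-386) + 6·(-926) = -7662
  W = 258 + 6·(-7662) = -45714
Policy A (B := 59):
  E = 84
  H = 34
  B = 59
  V = 48 − 2·84 − 34 + 2·59 = -36
  L = 6 + 6·34 + 6·59 + 6·(-36) = 348
  W = 258 + 6·348 = 2346
Change in W: 2346 − (-45714) = 48060

48060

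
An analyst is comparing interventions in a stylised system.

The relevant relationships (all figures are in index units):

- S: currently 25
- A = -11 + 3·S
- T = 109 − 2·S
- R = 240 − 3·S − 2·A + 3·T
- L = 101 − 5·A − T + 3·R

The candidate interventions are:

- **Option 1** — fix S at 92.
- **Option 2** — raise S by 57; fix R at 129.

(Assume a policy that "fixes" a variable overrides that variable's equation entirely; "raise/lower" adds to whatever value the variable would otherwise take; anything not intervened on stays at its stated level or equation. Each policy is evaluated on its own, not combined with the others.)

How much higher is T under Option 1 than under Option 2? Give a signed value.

Option 1 (S := 92):
  S = 92
  T = 109 − 2·92 = -75
Option 2 (S + 57, R := 129):
  S = 25 + 57 = 82
  T = 109 − 2·82 = -55
T: -75 − (-55) = -20

-20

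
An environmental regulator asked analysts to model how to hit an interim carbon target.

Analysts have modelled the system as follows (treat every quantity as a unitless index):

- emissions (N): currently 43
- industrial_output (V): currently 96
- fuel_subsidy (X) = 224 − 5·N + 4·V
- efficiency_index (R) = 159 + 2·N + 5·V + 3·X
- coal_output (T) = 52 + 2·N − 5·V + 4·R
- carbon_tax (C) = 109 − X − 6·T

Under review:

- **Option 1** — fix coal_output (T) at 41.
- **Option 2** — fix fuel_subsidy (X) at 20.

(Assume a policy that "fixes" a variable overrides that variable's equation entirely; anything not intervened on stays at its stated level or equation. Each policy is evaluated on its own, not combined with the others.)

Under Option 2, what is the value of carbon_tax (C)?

Option 2 (X := 20):
  N = 43
  V = 96
  X = 20
  R = 159 + 2·43 + 5·96 + 3·20 = 785
  T = 52 + 2·43 − 5·96 + 4·785 = 2798
  C = 109 − 20 − 6·2798 = -16699

-16699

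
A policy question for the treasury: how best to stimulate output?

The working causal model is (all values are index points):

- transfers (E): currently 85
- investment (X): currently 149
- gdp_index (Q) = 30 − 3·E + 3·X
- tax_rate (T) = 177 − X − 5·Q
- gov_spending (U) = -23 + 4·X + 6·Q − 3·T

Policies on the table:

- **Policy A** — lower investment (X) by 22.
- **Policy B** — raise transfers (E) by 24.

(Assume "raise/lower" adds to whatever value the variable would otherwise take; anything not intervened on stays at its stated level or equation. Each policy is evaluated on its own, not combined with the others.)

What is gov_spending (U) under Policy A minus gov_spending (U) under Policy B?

-28

Policy A (X − 22):
  E = 85
  X = 149 − 22 = 127
  Q = 30 − 3·85 + 3·127 = 156
  T = 177 − 127 − 5·156 = -730
  U = -23 + 4·127 + 6·156 − 3·(-730) = 3611
Policy B (E + 24):
  E = 85 + 24 = 109
  X = 149
  Q = 30 − 3·109 + 3·149 = 150
  T = 177 − 149 − 5·150 = -722
  U = -23 + 4·149 + 6·150 − 3·(-722) = 3639
U: 3611 − 3639 = -28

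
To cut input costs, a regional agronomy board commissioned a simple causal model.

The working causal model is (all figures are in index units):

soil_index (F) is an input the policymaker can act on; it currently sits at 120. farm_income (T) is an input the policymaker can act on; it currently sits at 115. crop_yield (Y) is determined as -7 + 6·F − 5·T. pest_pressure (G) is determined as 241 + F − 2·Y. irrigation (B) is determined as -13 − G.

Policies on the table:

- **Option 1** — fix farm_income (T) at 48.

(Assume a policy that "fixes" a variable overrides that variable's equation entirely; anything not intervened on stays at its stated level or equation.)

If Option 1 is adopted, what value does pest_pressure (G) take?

-585

Option 1 (T := 48):
  F = 120
  T = 48
  Y = -7 + 6·120 − 5·48 = 473
  G = 241 + 120 − 2·473 = -585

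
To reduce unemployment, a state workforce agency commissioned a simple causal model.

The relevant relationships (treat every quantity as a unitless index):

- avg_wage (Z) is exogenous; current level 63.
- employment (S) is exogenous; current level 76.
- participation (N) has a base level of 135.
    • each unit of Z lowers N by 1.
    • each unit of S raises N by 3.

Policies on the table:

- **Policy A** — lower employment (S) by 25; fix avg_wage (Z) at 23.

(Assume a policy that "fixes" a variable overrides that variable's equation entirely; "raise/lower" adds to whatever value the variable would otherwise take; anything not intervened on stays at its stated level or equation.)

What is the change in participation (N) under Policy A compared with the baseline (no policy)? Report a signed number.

-35

Baseline:
  Z = 63
  S = 76
  N = 135 − 63 + 3·76 = 300
Policy A (S − 25, Z := 23):
  Z = 23
  S = 76 − 25 = 51
  N = 135 − 23 + 3·51 = 265
Change in N: 265 − 300 = -35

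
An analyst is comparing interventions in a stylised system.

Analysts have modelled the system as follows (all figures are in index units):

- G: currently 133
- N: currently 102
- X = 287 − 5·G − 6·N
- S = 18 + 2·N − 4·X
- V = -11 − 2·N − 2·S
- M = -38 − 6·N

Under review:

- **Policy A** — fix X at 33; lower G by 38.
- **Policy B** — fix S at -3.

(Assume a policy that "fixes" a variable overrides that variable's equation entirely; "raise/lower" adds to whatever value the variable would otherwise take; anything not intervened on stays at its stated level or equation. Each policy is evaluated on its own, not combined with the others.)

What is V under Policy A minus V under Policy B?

-186

Policy A (X := 33, G − 38):
  G = 133 − 38 = 95
  N = 102
  X = 33
  S = 18 + 2·102 − 4·33 = 90
  V = -11 − 2·102 − 2·90 = -395
Policy B (S := -3):
  G = 133
  N = 102
  X = 287 − 5·133 − 6·102 = -990
  S = -3
  V = -11 − 2·102 − 2·(-3) = -209
V: -395 − (-209) = -186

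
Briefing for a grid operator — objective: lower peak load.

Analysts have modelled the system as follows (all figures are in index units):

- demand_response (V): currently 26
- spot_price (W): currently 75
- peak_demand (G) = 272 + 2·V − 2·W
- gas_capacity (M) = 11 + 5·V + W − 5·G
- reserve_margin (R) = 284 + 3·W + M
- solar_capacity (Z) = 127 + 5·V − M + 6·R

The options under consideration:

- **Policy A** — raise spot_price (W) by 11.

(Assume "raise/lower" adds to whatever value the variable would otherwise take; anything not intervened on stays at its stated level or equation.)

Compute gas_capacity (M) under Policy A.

Policy A (W + 11):
  V = 26
  W = 75 + 11 = 86
  G = 272 + 2·26 − 2·86 = 152
  M = 11 + 5·26 + 86 − 5·152 = -533

-533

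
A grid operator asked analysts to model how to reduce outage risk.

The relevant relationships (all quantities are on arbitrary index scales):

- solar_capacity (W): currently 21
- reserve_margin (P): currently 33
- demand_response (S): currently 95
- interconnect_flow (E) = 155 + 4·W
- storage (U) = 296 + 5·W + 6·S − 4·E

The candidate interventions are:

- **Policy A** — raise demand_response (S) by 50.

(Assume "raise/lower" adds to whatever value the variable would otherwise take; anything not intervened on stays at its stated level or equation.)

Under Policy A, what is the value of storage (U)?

315

Policy A (S + 50):
  W = 21
  S = 95 + 50 = 145
  E = 155 + 4·21 = 239
  U = 296 + 5·21 + 6·145 − 4·239 = 315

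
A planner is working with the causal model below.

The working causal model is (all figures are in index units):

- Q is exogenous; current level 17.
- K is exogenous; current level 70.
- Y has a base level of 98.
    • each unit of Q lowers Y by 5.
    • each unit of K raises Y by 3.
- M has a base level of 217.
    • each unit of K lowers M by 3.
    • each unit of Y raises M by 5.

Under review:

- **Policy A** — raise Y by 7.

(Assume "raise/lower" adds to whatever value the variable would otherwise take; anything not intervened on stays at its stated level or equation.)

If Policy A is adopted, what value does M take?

1157

Policy A (Y + 7):
  Q = 17
  K = 70
  Y = 98 − 5·17 + 3·70 (+7 from intervention) = 230
  M = 217 − 3·70 + 5·230 = 1157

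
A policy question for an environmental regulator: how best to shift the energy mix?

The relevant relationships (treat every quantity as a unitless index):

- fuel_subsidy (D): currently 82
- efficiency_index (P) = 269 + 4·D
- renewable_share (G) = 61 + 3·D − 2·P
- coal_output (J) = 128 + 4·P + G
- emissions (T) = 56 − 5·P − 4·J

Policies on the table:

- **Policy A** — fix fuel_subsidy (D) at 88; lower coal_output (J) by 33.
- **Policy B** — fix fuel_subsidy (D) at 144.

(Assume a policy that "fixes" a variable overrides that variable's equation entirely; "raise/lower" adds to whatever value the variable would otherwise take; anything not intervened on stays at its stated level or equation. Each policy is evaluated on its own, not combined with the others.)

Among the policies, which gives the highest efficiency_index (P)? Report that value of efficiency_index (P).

Policy A (D := 88, J − 33):
  D = 88
  P = 269 + 4·88 = 621
Policy B (D := 144):
  D = 144
  P = 269 + 4·144 = 845
Comparing — Policy A: P=621, Policy B: P=845. Highest is 845 (Policy B).

845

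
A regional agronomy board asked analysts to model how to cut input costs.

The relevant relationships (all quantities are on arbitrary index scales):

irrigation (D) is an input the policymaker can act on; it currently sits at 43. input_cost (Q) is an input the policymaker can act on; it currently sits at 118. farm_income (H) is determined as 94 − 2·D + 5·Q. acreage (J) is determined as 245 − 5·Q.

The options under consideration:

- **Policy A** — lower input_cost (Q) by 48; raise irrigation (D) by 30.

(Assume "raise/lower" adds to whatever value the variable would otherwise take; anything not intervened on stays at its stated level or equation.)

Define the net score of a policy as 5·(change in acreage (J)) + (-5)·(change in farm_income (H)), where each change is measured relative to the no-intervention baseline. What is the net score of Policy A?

Baseline:
  D = 43
  Q = 118
  H = 94 − 2·43 + 5·118 = 598
  J = 245 − 5·118 = -345
Policy A (Q − 48, D + 30):
  D = 43 + 30 = 73
  Q = 118 − 48 = 70
  H = 94 − 2·73 + 5·70 = 298
  J = 245 − 5·70 = -105
ΔJ = -105 − (-345) = 240; ΔH = 298 − 598 = -300
Score = 5·240 + (-5)·(-300) = 2700

2700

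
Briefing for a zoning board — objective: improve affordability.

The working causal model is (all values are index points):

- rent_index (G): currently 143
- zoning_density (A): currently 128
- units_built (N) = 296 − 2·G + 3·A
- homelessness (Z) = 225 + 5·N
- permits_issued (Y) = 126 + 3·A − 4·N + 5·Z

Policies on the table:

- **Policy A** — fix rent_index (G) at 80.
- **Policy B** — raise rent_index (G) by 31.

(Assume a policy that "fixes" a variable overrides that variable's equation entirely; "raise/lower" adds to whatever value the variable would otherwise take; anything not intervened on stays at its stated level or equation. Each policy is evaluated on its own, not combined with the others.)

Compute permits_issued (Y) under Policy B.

Policy B (G + 31):
  G = 143 + 31 = 174
  A = 128
  N = 296 − 2·174 + 3·128 = 332
  Z = 225 + 5·332 = 1885
  Y = 126 + 3·128 − 4·332 + 5·1885 = 8607

8607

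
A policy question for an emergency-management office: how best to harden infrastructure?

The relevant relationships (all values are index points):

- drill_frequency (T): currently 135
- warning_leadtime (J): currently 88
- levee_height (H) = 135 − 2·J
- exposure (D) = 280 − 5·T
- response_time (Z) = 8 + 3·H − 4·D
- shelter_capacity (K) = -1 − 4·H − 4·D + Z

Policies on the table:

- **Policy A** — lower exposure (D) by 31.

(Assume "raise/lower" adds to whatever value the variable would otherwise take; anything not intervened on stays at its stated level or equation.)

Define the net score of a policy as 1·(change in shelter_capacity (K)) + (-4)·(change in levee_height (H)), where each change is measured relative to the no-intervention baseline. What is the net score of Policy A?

248

Baseline:
  T = 135
  J = 88
  H = 135 − 2·88 = -41
  D = 280 − 5·135 = -395
  Z = 8 + 3·(-41) − 4·(-395) = 1465
  K = -1 − 4·(-41) − 4·(-395) + 1465 = 3208
Policy A (D − 31):
  T = 135
  J = 88
  H = 135 − 2·88 = -41
  D = 280 − 5·135 (−31 from intervention) = -426
  Z = 8 + 3·(-41) − 4·(-426) = 1589
  K = -1 − 4·(-41) − 4·(-426) + 1589 = 3456
ΔK = 3456 − 3208 = 248; ΔH = -41 − (-41) = 0
Score = 1·248 + (-4)·0 = 248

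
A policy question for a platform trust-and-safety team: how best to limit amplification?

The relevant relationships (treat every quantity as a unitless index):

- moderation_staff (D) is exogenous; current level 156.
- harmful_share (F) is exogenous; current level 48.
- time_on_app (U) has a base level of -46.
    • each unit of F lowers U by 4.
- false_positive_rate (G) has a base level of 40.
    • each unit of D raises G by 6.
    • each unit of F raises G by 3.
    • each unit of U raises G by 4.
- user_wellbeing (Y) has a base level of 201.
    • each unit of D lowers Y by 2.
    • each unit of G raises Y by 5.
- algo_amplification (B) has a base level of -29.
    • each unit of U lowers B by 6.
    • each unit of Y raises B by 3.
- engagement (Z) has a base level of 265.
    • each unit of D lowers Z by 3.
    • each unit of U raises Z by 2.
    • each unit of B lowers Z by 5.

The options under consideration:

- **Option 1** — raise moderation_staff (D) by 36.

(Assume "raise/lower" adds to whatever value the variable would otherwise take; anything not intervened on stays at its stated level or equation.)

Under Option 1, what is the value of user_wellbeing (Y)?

Option 1 (D + 36):
  D = 156 + 36 = 192
  F = 48
  U = -46 − 4·48 = -238
  G = 40 + 6·192 + 3·48 + 4·(-238) = 384
  Y = 201 − 2·192 + 5·384 = 1737

1737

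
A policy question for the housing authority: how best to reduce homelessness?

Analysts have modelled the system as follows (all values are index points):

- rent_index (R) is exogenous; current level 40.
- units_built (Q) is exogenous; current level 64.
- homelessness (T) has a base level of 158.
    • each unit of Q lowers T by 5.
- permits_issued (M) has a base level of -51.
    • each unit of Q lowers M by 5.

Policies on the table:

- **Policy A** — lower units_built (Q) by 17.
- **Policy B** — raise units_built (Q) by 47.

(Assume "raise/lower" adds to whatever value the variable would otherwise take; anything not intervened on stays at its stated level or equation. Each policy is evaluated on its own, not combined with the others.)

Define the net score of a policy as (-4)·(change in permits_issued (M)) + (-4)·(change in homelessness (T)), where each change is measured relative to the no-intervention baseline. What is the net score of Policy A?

-680

Baseline:
  Q = 64
  T = 158 − 5·64 = -162
  M = -51 − 5·64 = -371
Policy A (Q − 17):
  Q = 64 − 17 = 47
  T = 158 − 5·47 = -77
  M = -51 − 5·47 = -286
ΔM = -286 − (-371) = 85; ΔT = -77 − (-162) = 85
Score = (-4)·85 + (-4)·85 = -680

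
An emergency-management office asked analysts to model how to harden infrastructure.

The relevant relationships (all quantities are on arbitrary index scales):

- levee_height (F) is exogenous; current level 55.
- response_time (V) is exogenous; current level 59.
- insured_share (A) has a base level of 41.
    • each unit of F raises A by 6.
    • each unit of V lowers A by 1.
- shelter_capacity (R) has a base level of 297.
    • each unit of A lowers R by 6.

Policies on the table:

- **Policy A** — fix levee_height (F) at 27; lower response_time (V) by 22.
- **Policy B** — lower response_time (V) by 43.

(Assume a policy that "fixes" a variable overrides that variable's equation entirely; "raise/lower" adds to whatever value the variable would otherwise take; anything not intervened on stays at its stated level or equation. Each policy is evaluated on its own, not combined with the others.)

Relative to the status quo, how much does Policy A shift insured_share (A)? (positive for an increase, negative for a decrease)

-146

Baseline:
  F = 55
  V = 59
  A = 41 + 6·55 − 59 = 312
Policy A (F := 27, V − 22):
  F = 27
  V = 59 − 22 = 37
  A = 41 + 6·27 − 37 = 166
Change in A: 166 − 312 = -146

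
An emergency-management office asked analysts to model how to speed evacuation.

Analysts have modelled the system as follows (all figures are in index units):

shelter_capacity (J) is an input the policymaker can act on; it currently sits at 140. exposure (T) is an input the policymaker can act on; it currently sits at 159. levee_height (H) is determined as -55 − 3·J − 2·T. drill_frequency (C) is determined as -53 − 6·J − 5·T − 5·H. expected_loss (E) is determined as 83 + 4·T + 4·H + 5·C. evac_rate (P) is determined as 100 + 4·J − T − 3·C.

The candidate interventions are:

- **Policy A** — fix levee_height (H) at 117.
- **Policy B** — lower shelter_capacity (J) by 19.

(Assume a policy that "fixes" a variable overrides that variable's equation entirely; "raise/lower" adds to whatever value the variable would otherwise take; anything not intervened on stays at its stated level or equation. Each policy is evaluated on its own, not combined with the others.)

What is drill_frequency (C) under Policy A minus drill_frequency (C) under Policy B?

-4379

Policy A (H := 117):
  J = 140
  T = 159
  H = 117
  C = -53 − 6·140 − 5·159 − 5·117 = -2273
Policy B (J − 19):
  J = 140 − 19 = 121
  T = 159
  H = -55 − 3·121 − 2·159 = -736
  C = -53 − 6·121 − 5·159 − 5·(-736) = 2106
C: -2273 − 2106 = -4379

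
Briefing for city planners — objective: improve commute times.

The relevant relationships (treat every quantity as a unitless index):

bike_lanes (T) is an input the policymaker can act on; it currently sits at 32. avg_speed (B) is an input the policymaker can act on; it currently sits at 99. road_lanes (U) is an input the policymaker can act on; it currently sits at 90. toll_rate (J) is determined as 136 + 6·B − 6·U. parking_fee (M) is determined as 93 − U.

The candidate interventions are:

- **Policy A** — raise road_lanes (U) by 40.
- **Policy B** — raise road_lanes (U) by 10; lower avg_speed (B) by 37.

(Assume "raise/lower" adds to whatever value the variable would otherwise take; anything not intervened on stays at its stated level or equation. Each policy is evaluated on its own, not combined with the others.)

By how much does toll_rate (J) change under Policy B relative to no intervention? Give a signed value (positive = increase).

Baseline:
  B = 99
  U = 90
  J = 136 + 6·99 − 6·90 = 190
Policy B (U + 10, B − 37):
  B = 99 − 37 = 62
  U = 90 + 10 = 100
  J = 136 + 6·62 − 6·100 = -92
Change in J: -92 − 190 = -282

-282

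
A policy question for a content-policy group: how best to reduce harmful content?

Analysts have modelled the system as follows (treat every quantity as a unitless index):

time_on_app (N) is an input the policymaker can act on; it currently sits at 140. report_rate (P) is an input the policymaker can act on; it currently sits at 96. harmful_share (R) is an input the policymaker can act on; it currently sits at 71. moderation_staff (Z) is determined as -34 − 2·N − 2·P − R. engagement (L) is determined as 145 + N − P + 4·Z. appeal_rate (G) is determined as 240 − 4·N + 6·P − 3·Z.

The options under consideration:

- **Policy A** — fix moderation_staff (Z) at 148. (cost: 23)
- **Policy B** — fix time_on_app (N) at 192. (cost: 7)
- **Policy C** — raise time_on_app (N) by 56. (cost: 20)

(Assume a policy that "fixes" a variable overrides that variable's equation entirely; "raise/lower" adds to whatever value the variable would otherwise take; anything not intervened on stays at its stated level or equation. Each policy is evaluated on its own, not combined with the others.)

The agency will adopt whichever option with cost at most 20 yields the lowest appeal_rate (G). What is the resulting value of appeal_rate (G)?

2091

Policy B (N := 192):
  N = 192
  P = 96
  R = 71
  Z = -34 − 2·192 − 2·96 − 71 = -681
  G = 240 − 4·192 + 6·96 − 3·(-681) = 2091
Policy C (N + 56):
  N = 140 + 56 = 196
  P = 96
  R = 71
  Z = -34 − 2·196 − 2·96 − 71 = -689
  G = 240 − 4·196 + 6·96 − 3·(-689) = 2099
Comparing — Policy B: G=2091, Policy C: G=2099. Lowest is 2091 (Policy B).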